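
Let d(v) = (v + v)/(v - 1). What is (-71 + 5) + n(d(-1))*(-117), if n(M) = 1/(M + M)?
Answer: -249/2 ≈ -124.50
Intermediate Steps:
d(v) = 2*v/(-1 + v) (d(v) = (2*v)/(-1 + v) = 2*v/(-1 + v))
n(M) = 1/(2*M)
(-71 + 5) + n(d(-1))*(-117) = (-71 + 5) + (1/(2*((2*(-1)/(-1 - 1)))))*(-117) = -66 + (1/(2*((2*(-1)/(-2)))))*(-117) = -66 + (1/(2*((2*(-1)*(-½)))))*(-117) = -66 + ((½)/1)*(-117) = -66 + ((½)*1)*(-117) = -66 + (½)*(-117) = -66 - 117/2 = -249/2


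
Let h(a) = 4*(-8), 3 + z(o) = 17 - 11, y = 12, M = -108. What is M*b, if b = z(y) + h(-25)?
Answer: 3132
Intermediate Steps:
z(o) = 3 (z(o) = -3 + (17 - 11) = -3 + 6 = 3)
h(a) = -32
b = -29 (b = 3 - 32 = -29)
M*b = -108*(-29) = 3132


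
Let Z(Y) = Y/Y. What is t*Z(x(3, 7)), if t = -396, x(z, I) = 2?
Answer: -396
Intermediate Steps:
Z(Y) = 1
t*Z(x(3, 7)) = -396*1 = -396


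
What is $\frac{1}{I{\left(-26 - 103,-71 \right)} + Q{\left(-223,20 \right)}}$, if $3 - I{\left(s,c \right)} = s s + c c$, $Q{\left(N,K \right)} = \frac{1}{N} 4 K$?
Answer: $- \frac{223}{4834497} \approx -4.6127 \cdot 10^{-5}$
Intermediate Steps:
$Q{\left(N,K \right)} = \frac{4 K}{N}$ ($Q{\left(N,K \right)} = \frac{4}{N} K = \frac{4 K}{N}$)
$I{\left(s,c \right)} = 3 - c^{2} - s^{2}$ ($I{\left(s,c \right)} = 3 - \left(s s + c c\right) = 3 - \left(s^{2} + c^{2}\right) = 3 - \left(c^{2} + s^{2}\right) = 3 - c^{2} - s^{2}$)
$\frac{1}{I{\left(-26 - 103,-71 \right)} + Q{\left(-223,20 \right)}} = \frac{1}{\left(3 - \left(-71\right)^{2} - \left(-26 - 103\right)^{2}\right) + 4 \cdot 20 \frac{1}{-223}} = \frac{1}{\left(3 - 5041 - \left(-26 - 103\right)^{2}\right) + 4 \cdot 20 \left(- \frac{1}{223}\right)} = \frac{1}{\left(3 - 5041 - \left(-129\right)^{2}\right) - \frac{80}{223}} = \frac{1}{\left(3 - 5041 - 16641\right) - \frac{80}{223}} = \frac{1}{-21679 - \frac{80}{223}} = \frac{1}{- \frac{4834497}{223}} = - \frac{223}{4834497}$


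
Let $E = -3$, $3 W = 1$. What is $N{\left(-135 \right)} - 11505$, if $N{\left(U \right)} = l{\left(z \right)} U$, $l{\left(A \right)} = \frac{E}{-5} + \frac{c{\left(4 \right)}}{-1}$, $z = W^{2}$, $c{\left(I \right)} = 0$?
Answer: $-11586$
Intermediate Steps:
$W = \frac{1}{3}$ ($W = \frac{1}{3} \cdot 1 = \frac{1}{3} \approx 0.33333$)
$z = \frac{1}{9}$ ($z = \left(\frac{1}{3}\right)^{2} = \frac{1}{9} \approx 0.11111$)
$l{\left(A \right)} = \frac{3}{5}$ ($l{\left(A \right)} = - \frac{3}{-5} + \frac{0}{-1} = \left(-3\right) \left(- \frac{1}{5}\right) + 0 \left(-1\right) = \frac{3}{5} + 0 = \frac{3}{5}$)
$N{\left(U \right)} = \frac{3 U}{5}$
$N{\left(-135 \right)} - 11505 = \frac{3}{5} \left(-135\right) - 11505 = -81 - 11505 = -11586$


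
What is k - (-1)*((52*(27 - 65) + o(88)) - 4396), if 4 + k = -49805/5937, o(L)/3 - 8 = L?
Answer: -36194261/5937 ≈ -6096.4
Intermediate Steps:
o(L) = 24 + 3*L
k = -73553/5937 (k = -4 - 49805/5937 = -73553/5937 ≈ -12.389)
k - (-1)*((52*(27 - 65) + o(88)) - 4396) = -73553/5937 - (-1)*((52*(27 - 65) + (24 + 3*88)) - 4396) = -73553/5937 - (-1)*((52*(-38) + (24 + 264)) - 4396) = -73553/5937 - (-1)*((-1976 + 288) - 4396) = -73553/5937 - (-1)*(-1688 - 4396) = -73553/5937 - (-1)*(-6084) = -73553/5937 - 1*6084 = -73553/5937 - 6084 = -36194261/5937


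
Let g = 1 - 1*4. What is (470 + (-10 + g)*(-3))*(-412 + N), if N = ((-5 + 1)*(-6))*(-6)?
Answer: -283004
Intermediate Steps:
g = -3 (g = 1 - 4 = -3)
N = -144 (N = -4*(-6)*(-6) = 24*(-6) = -144)
(470 + (-10 + g)*(-3))*(-412 + N) = (470 + (-10 - 3)*(-3))*(-412 - 144) = (470 - 13*(-3))*(-556) = (470 + 39)*(-556) = 509*(-556) = -283004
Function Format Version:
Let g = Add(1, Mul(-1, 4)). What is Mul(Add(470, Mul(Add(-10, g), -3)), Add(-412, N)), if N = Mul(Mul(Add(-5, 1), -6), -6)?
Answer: -283004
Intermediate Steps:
g = -3 (g = Add(1, -4) = -3)
N = -144 (N = Mul(Mul(-4, -6), -6) = Mul(24, -6) = -144)
Mul(Add(470, Mul(Add(-10, g), -3)), Add(-412, N)) = Mul(Add(470, Mul(Add(-10, -3), -3)), Add(-412, -144)) = Mul(Add(470, Mul(-13, -3)), -556) = Mul(Add(470, 39), -556) = Mul(509, -556) = -283004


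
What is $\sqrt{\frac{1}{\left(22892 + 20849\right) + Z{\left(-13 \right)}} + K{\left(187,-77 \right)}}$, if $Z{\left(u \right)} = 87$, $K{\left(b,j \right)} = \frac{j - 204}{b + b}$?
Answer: $\frac{3 i \sqrt{1401862915497}}{4097918} \approx 0.86678 i$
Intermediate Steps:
$K{\left(b,j \right)} = \frac{-204 + j}{2 b}$
$\sqrt{\frac{1}{\left(22892 + 20849\right) + Z{\left(-13 \right)}} + K{\left(187,-77 \right)}} = \sqrt{\frac{1}{\left(22892 + 20849\right) + 87} + \frac{-204 - 77}{2 \cdot 187}} = \sqrt{\frac{1}{43741 + 87} + \frac{1}{2} \cdot \frac{1}{187} \left(-281\right)} = \sqrt{\frac{1}{43828} - \frac{281}{374}} = \sqrt{- \frac{6157647}{8195836}} = \frac{3 i \sqrt{1401862915497}}{4097918}$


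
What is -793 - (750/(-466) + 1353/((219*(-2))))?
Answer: -26816441/34018 ≈ -788.30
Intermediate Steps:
-793 - (750/(-466) + 1353/((219*(-2)))) = -793 - (750*(-1/466) + 1353/(-438)) = -793 - (-375/233 + 1353*(-1/438)) = -793 - (-375/233 - 451/146) = -793 - 1*(-159833/34018) = -793 + 159833/34018 = -26816441/34018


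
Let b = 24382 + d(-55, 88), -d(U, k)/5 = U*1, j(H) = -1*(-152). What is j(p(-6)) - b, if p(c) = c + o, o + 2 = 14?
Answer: -24505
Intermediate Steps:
o = 12 (o = -2 + 14 = 12)
p(c) = 12 + c (p(c) = c + 12 = 12 + c)
j(H) = 152
d(U, k) = -5*U
b = 24657 (b = 24382 - 5*(-55) = 24382 + 275 = 24657)
j(p(-6)) - b = 152 - 1*24657 = 152 - 24657 = -24505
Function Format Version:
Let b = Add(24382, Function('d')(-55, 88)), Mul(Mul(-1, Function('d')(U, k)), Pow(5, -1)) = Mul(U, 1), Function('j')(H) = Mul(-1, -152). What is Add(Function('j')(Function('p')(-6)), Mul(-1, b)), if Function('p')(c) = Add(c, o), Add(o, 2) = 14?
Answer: -24505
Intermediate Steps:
o = 12 (o = Add(-2, 14) = 12)
Function('p')(c) = Add(12, c) (Function('p')(c) = Add(c, 12) = Add(12, c))
Function('j')(H) = 152
Function('d')(U, k) = Mul(-5, U) (Function('d')(U, k) = Mul(-5, Mul(U, 1)) = Mul(-5, U))
b = 24657 (b = Add(24382, Mul(-5, -55)) = Add(24382, 275) = 24657)
Add(Function('j')(Function('p')(-6)), Mul(-1, b)) = Add(152, Mul(-1, 24657)) = Add(152, -24657) = -24505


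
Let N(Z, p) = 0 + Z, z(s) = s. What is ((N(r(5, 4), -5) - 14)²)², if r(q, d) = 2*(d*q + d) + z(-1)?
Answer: 1185921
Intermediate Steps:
r(q, d) = -1 + 2*d + 2*d*q (r(q, d) = 2*(d*q + d) - 1 = 2*(d + d*q) - 1 = (2*d + 2*d*q) - 1 = -1 + 2*d + 2*d*q)
N(Z, p) = Z
((N(r(5, 4), -5) - 14)²)² = (((-1 + 2*4 + 2*4*5) - 14)²)² = (((-1 + 8 + 40) - 14)²)² = ((47 - 14)²)² = (33²)² = 1089² = 1185921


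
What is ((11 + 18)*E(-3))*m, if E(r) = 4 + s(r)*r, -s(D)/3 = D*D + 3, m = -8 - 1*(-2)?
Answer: -19488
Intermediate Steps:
m = -6 (m = -8 + 2 = -6)
s(D) = -9 - 3*D**2 (s(D) = -3*(D*D + 3) = -3*(D**2 + 3) = -3*(3 + D**2) = -9 - 3*D**2)
E(r) = 4 + r*(-9 - 3*r**2) (E(r) = 4 + (-9 - 3*r**2)*r = 4 + r*(-9 - 3*r**2))
((11 + 18)*E(-3))*m = ((11 + 18)*(4 - 3*(-3)*(3 + (-3)**2)))*(-6) = (29*(4 - 3*(-3)*(3 + 9)))*(-6) = (29*(4 - 3*(-3)*12))*(-6) = (29*(4 + 108))*(-6) = (29*112)*(-6) = 3248*(-6) = -19488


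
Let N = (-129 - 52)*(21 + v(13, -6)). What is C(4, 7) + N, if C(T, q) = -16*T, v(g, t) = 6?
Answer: -4951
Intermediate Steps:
N = -4887 (N = (-129 - 52)*(21 + 6) = -181*27 = -4887)
C(4, 7) + N = -16*4 - 4887 = -64 - 4887 = -4951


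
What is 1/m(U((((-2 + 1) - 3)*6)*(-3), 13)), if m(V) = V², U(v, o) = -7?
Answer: 1/49 ≈ 0.020408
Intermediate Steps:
1/m(U((((-2 + 1) - 3)*6)*(-3), 13)) = 1/((-7)²) = 1/49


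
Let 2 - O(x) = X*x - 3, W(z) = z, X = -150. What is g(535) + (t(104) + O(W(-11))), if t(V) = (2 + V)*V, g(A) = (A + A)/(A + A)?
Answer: 9380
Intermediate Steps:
g(A) = 1 (g(A) = (2*A)/((2*A)) = (2*A)*(1/(2*A)) = 1)
t(V) = V*(2 + V)
O(x) = 5 + 150*x (O(x) = 2 - (-150*x - 3) = 2 - (-3 - 150*x) = 2 + (3 + 150*x) = 5 + 150*x)
g(535) + (t(104) + O(W(-11))) = 1 + (104*(2 + 104) + (5 + 150*(-11))) = 1 + (104*106 + (5 - 1650)) = 1 + (11024 - 1645) = 1 + 9379 = 9380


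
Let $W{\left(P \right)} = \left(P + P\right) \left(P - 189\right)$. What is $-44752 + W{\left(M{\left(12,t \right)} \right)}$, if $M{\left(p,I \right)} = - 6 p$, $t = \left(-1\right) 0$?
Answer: $-7168$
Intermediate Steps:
$t = 0$
$W{\left(P \right)} = 2 P \left(-189 + P\right)$
$-44752 + W{\left(M{\left(12,t \right)} \right)} = -44752 + 2 \left(\left(-6\right) 12\right) \left(-189 - 72\right) = -44752 + 2 \left(-72\right) \left(-189 - 72\right) = -44752 + 2 \left(-72\right) \left(-261\right) = -44752 + 37584 = -7168$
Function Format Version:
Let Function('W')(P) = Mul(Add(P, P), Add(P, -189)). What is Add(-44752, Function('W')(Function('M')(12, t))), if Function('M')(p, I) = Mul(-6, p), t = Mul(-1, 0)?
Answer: -7168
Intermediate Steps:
t = 0
Function('W')(P) = Mul(2, P, Add(-189, P)) (Function('W')(P) = Mul(Mul(2, P), Add(-189, P)) = Mul(2, P, Add(-189, P)))
Add(-44752, Function('W')(Function('M')(12, t))) = Add(-44752, Mul(2, Mul(-6, 12), Add(-189, Mul(-6, 12)))) = Add(-44752, Mul(2, -72, Add(-189, -72))) = Add(-44752, Mul(2, -72, -261)) = Add(-44752, 37584) = -7168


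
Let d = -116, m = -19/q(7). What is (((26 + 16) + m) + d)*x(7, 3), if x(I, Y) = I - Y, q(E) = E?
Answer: -2148/7 ≈ -306.86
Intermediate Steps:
m = -19/7 ≈ -2.7143
(((26 + 16) + m) + d)*x(7, 3) = (((26 + 16) - 19/7) - 116)*(7 - 1*3) = ((42 - 19/7) - 116)*(7 - 3) = (275/7 - 116)*4 = -537/7*4 = -2148/7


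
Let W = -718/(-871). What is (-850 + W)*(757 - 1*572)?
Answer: -136831920/871 ≈ -1.5710e+5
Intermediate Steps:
W = 718/871 (W = -718*(-1/871) = 718/871 ≈ 0.82434)
(-850 + W)*(757 - 1*572) = (-850 + 718/871)*(757 - 1*572) = -739632*(757 - 572)/871 = -739632/871*185 = -136831920/871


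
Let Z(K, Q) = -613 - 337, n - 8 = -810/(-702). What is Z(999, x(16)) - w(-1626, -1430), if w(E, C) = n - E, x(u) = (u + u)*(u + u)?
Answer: -33607/13 ≈ -2585.2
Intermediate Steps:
n = 119/13 (n = 8 - 810/(-702) = 8 - 810*(-1/702) = 8 + 15/13 = 119/13 ≈ 9.1538)
x(u) = 4*u² (x(u) = (2*u)*(2*u) = 4*u²)
w(E, C) = 119/13 - E
Z(K, Q) = -950
Z(999, x(16)) - w(-1626, -1430) = -950 - (119/13 - 1*(-1626)) = -950 - (119/13 + 1626) = -950 - 1*21257/13 = -950 - 21257/13 = -33607/13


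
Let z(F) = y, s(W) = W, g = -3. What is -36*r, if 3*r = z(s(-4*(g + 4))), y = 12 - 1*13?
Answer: 12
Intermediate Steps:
y = -1 (y = 12 - 13 = -1)
z(F) = -1
r = -1/3 (r = (1/3)*(-1) = -1/3 ≈ -0.33333)
-36*r = -36*(-1/3) = 12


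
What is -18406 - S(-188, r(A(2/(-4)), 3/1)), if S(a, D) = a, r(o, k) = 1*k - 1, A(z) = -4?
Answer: -18218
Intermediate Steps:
r(o, k) = -1 + k (r(o, k) = k - 1 = -1 + k)
-18406 - S(-188, r(A(2/(-4)), 3/1)) = -18406 - 1*(-188) = -18406 + 188 = -18218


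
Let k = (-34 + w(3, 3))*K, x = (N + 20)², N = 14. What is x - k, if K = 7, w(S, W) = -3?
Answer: 1415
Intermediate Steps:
x = 1156 (x = (14 + 20)² = 34² = 1156)
k = -259 (k = (-34 - 3)*7 = -37*7 = -259)
x - k = 1156 - 1*(-259) = 1156 + 259 = 1415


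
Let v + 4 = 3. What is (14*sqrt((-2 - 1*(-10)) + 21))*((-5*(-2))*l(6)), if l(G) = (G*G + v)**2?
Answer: 171500*sqrt(29) ≈ 9.2356e+5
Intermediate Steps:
v = -1 (v = -4 + 3 = -1)
l(G) = (-1 + G**2)**2 (l(G) = (G*G - 1)**2 = (G**2 - 1)**2 = (-1 + G**2)**2)
(14*sqrt((-2 - 1*(-10)) + 21))*((-5*(-2))*l(6)) = (14*sqrt((-2 - 1*(-10)) + 21))*((-5*(-2))*(-1 + 6**2)**2) = (14*sqrt((-2 + 10) + 21))*(10*(-1 + 36)**2) = (14*sqrt(8 + 21))*(10*35**2) = (14*sqrt(29))*(10*1225) = (14*sqrt(29))*12250 = 171500*sqrt(29)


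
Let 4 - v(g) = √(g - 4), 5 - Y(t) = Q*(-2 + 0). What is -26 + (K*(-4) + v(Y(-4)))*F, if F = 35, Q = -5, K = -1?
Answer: 254 - 105*I ≈ 254.0 - 105.0*I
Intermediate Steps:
Y(t) = -5 (Y(t) = 5 - (-5)*(-2 + 0) = 5 - (-5)*(-2) = 5 - 1*10 = 5 - 10 = -5)
v(g) = 4 - √(-4 + g) (v(g) = 4 - √(g - 4) = 4 - √(-4 + g))
-26 + (K*(-4) + v(Y(-4)))*F = -26 + (-1*(-4) + (4 - √(-4 - 5)))*35 = -26 + (4 + (4 - √(-9)))*35 = -26 + (4 + (4 - 3*I))*35 = -26 + (8 - 3*I)*35 = -26 + (280 - 105*I) = 254 - 105*I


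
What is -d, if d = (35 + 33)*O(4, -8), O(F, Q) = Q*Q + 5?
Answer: -4692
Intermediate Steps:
O(F, Q) = 5 + Q² (O(F, Q) = Q² + 5 = 5 + Q²)
d = 4692 (d = (35 + 33)*(5 + (-8)²) = 68*(5 + 64) = 68*69 = 4692)
-d = -1*4692 = -4692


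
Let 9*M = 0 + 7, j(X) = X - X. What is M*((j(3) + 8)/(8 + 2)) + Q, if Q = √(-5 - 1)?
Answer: 28/45 + I*√6 ≈ 0.62222 + 2.4495*I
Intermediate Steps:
j(X) = 0
M = 7/9 (M = (0 + 7)/9 = (⅑)*7 = 7/9 ≈ 0.77778)
Q = I*√6 (Q = √(-6) = I*√6 ≈ 2.4495*I)
M*((j(3) + 8)/(8 + 2)) + Q = 7*((0 + 8)/(8 + 2))/9 + I*√6 = 7*(8/10)/9 + I*√6 = 7*(8*(⅒))/9 + I*√6 = (7/9)*(⅘) + I*√6 = 28/45 + I*√6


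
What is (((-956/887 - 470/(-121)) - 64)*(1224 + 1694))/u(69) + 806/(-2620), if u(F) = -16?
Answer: 3138115017203/281196740 ≈ 11160.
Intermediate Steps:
(((-956/887 - 470/(-121)) - 64)*(1224 + 1694))/u(69) + 806/(-2620) = (((-956/887 - 470/(-121)) - 64)*(1224 + 1694))/(-16) + 806/(-2620) = (((-956*1/887 - 470*(-1/121)) - 64)*2918)*(-1/16) + 806*(-1/2620) = (((-956/887 + 470/121) - 64)*2918)*(-1/16) - 403/1310 = ((301214/107327 - 64)*2918)*(-1/16) - 403/1310 = -6567714/107327*2918*(-1/16) - 403/1310 = -19164589452/107327*(-1/16) - 403/1310 = 4791147363/429308 - 403/1310 = 3138115017203/281196740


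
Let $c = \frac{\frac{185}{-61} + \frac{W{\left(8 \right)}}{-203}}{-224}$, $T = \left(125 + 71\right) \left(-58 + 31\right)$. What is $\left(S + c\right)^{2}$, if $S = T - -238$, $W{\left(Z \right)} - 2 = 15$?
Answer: $\frac{191918088719746624}{7513595761} \approx 2.5543 \cdot 10^{7}$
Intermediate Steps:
$W{\left(Z \right)} = 17$ ($W{\left(Z \right)} = 2 + 15 = 17$)
$T = -5292$ ($T = 196 \left(-27\right) = -5292$)
$c = \frac{1206}{86681}$ ($c = \frac{\frac{185}{-61} + \frac{17}{-203}}{-224} = \left(185 \left(- \frac{1}{61}\right) + 17 \left(- \frac{1}{203}\right)\right) \left(- \frac{1}{224}\right) = \left(- \frac{185}{61} - \frac{17}{203}\right) \left(- \frac{1}{224}\right) = \left(- \frac{38592}{12383}\right) \left(- \frac{1}{224}\right) = \frac{1206}{86681} \approx 0.013913$)
$S = -5054$ ($S = -5292 - -238 = -5292 + 238 = -5054$)
$\left(S + c\right)^{2} = \left(-5054 + \frac{1206}{86681}\right)^{2} = \left(- \frac{438084568}{86681}\right)^{2} = \frac{191918088719746624}{7513595761}$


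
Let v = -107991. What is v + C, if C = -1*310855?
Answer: -418846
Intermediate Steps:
C = -310855
v + C = -107991 - 310855 = -418846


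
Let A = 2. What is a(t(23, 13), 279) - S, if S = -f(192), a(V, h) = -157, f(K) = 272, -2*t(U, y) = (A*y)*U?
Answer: 115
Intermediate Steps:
t(U, y) = -U*y (t(U, y) = -2*y*U/2 = -U*y)
S = -272 (S = -1*272 = -272)
a(t(23, 13), 279) - S = -157 - 1*(-272) = -157 + 272 = 115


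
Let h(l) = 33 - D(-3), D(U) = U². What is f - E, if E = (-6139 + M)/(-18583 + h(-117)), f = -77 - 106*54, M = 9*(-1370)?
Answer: -107679228/18559 ≈ -5802.0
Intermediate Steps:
M = -12330
f = -5801 (f = -77 - 5724 = -5801)
h(l) = 24 (h(l) = 33 - 1*(-3)² = 33 - 1*9 = 33 - 9 = 24)
E = 18469/18559 (E = (-6139 - 12330)/(-18583 + 24) = -18469/(-18559) = -18469*(-1/18559) = 18469/18559 ≈ 0.99515)
f - E = -5801 - 1*18469/18559 = -5801 - 18469/18559 = -107679228/18559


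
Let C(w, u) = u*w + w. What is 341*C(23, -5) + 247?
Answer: -31125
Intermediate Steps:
C(w, u) = w + u*w
341*C(23, -5) + 247 = 341*(23*(1 - 5)) + 247 = 341*(23*(-4)) + 247 = 341*(-92) + 247 = -31372 + 247 = -31125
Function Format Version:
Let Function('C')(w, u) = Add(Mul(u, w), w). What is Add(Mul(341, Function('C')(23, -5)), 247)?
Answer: -31125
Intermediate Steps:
Function('C')(w, u) = Add(w, Mul(u, w))
Add(Mul(341, Function('C')(23, -5)), 247) = Add(Mul(341, Mul(23, Add(1, -5))), 247) = Add(Mul(341, Mul(23, -4)), 247) = Add(Mul(341, -92), 247) = Add(-31372, 247) = -31125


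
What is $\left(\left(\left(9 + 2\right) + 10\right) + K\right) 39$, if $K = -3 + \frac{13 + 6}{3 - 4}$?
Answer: $-39$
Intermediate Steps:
$K = -22$ ($K = -3 + \frac{19}{-1} = -3 + 19 \left(-1\right) = -3 - 19 = -22$)
$\left(\left(\left(9 + 2\right) + 10\right) + K\right) 39 = \left(\left(\left(9 + 2\right) + 10\right) - 22\right) 39 = \left(\left(11 + 10\right) - 22\right) 39 = \left(21 - 22\right) 39 = \left(-1\right) 39 = -39$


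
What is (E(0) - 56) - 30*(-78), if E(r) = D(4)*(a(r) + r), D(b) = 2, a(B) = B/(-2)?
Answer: 2284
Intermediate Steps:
a(B) = -B/2 (a(B) = B*(-½) = -B/2)
E(r) = r (E(r) = 2*(-r/2 + r) = 2*(r/2) = r)
(E(0) - 56) - 30*(-78) = (0 - 56) - 30*(-78) = -56 + 2340 = 2284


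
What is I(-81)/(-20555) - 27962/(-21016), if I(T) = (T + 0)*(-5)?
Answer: 56624743/43198388 ≈ 1.3108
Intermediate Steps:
I(T) = -5*T (I(T) = T*(-5) = -5*T)
I(-81)/(-20555) - 27962/(-21016) = -5*(-81)/(-20555) - 27962/(-21016) = 405*(-1/20555) - 27962*(-1/21016) = -81/4111 + 13981/10508 = 56624743/43198388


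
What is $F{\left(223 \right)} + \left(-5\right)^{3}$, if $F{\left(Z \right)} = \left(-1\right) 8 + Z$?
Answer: $90$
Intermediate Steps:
$F{\left(Z \right)} = -8 + Z$
$F{\left(223 \right)} + \left(-5\right)^{3} = \left(-8 + 223\right) + \left(-5\right)^{3} = 215 - 125 = 90$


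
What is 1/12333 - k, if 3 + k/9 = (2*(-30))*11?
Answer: 73591012/12333 ≈ 5967.0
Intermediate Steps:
k = -5967 (k = -27 + 9*((2*(-30))*11) = -27 + 9*(-60*11) = -27 + 9*(-660) = -27 - 5940 = -5967)
1/12333 - k = 1/12333 - 1*(-5967) = 1/12333 + 5967 = 73591012/12333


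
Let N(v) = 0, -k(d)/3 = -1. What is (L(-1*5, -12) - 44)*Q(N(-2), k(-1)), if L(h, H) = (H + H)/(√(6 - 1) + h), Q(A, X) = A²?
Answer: 0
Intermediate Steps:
k(d) = 3 (k(d) = -3*(-1) = 3)
L(h, H) = 2*H/(h + √5) (L(h, H) = (2*H)/(√5 + h) = (2*H)/(h + √5) = 2*H/(h + √5))
(L(-1*5, -12) - 44)*Q(N(-2), k(-1)) = (2*(-12)/(-1*5 + √5) - 44)*0² = (2*(-12)/(-5 + √5) - 44)*0 = (-24/(-5 + √5) - 44)*0 = (-44 - 24/(-5 + √5))*0 = 0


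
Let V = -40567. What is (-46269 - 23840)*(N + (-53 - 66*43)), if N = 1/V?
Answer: 8222327292582/40567 ≈ 2.0269e+8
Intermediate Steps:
N = -1/40567 (N = 1/(-40567) = -1/40567 ≈ -2.4651e-5)
(-46269 - 23840)*(N + (-53 - 66*43)) = (-46269 - 23840)*(-1/40567 + (-53 - 66*43)) = -70109*(-1/40567 + (-53 - 2838)) = -70109*(-1/40567 - 2891) = -70109*(-117279198/40567) = 8222327292582/40567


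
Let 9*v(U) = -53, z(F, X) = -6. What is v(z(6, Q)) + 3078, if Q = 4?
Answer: 27649/9 ≈ 3072.1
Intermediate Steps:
v(U) = -53/9 (v(U) = (1/9)*(-53) = -53/9)
v(z(6, Q)) + 3078 = -53/9 + 3078 = 27649/9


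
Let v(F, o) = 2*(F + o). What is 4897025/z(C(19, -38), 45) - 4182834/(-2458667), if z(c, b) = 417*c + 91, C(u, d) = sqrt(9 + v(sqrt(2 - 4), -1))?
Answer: 4182834/2458667 + 4897025/(91 + 417*sqrt(7 + 2*I*sqrt(2))) ≈ 3903.5 - 701.73*I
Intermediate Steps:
v(F, o) = 2*F + 2*o
C(u, d) = sqrt(7 + 2*I*sqrt(2)) (C(u, d) = sqrt(9 + (2*sqrt(2 - 4) + 2*(-1))) = sqrt(9 + (2*sqrt(-2) - 2)) = sqrt(9 + (2*(I*sqrt(2)) - 2)) = sqrt(9 + (2*I*sqrt(2) - 2)) = sqrt(9 + (-2 + 2*I*sqrt(2))) = sqrt(7 + 2*I*sqrt(2)))
z(c, b) = 91 + 417*c
4897025/z(C(19, -38), 45) - 4182834/(-2458667) = 4897025/(91 + 417*sqrt(7 + 2*I*sqrt(2))) - 4182834/(-2458667) = 4897025/(91 + 417*sqrt(7 + 2*I*sqrt(2))) - 4182834*(-1/2458667) = 4897025/(91 + 417*sqrt(7 + 2*I*sqrt(2))) + 4182834/2458667 = 4182834/2458667 + 4897025/(91 + 417*sqrt(7 + 2*I*sqrt(2)))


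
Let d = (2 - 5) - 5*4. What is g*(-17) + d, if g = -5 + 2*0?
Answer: 62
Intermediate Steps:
g = -5 (g = -5 + 0 = -5)
d = -23 (d = -3 - 20 = -23)
g*(-17) + d = -5*(-17) - 23 = 85 - 23 = 62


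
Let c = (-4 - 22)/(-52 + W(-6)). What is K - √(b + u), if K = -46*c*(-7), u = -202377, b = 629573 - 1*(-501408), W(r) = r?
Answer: 4186/29 - 2*√232151 ≈ -819.30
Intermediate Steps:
b = 1130981 (b = 629573 + 501408 = 1130981)
c = 13/29 (c = (-4 - 22)/(-52 - 6) = -26/(-58) = -26*(-1/58) = 13/29 ≈ 0.44828)
K = 4186/29 (K = -46*13/29*(-7) = -598/29*(-7) = 4186/29 ≈ 144.34)
K - √(b + u) = 4186/29 - √(1130981 - 202377) = 4186/29 - √928604 = 4186/29 - 2*√232151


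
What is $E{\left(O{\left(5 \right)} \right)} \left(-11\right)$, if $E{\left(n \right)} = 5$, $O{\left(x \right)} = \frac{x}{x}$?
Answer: $-55$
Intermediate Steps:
$O{\left(x \right)} = 1$
$E{\left(O{\left(5 \right)} \right)} \left(-11\right) = 5 \left(-11\right) = -55$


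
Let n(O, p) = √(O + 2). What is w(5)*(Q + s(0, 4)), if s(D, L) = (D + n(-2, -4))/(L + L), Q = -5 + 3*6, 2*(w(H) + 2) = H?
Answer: 13/2 ≈ 6.5000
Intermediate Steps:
w(H) = -2 + H/2
Q = 13 (Q = -5 + 18 = 13)
n(O, p) = √(2 + O)
s(D, L) = D/(2*L) (s(D, L) = (D + √(2 - 2))/(L + L) = (D + √0)/((2*L)) = (D + 0)*(1/(2*L)) = D*(1/(2*L)) = D/(2*L))
w(5)*(Q + s(0, 4)) = (-2 + (½)*5)*(13 + (½)*0/4) = (-2 + 5/2)*(13 + (½)*0*(¼)) = (13 + 0)/2 = (½)*13 = 13/2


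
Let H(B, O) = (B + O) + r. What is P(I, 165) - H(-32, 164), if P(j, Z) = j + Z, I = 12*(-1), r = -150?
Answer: 171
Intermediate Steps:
H(B, O) = -150 + B + O (H(B, O) = (B + O) - 150 = -150 + B + O)
I = -12
P(j, Z) = Z + j
P(I, 165) - H(-32, 164) = (165 - 12) - (-150 - 32 + 164) = 153 - 1*(-18) = 153 + 18 = 171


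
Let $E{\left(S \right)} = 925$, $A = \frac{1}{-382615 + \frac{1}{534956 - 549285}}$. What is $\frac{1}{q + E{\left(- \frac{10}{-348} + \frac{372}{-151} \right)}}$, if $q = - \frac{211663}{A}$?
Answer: $\frac{14329}{1160440365243093} \approx 1.2348 \cdot 10^{-11}$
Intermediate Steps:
$A = - \frac{14329}{5482490336}$ ($A = \frac{1}{-382615 + \frac{1}{-14329}} = \frac{1}{-382615 - \frac{1}{14329}} = \frac{1}{- \frac{5482490336}{14329}} = - \frac{14329}{5482490336} \approx -2.6136 \cdot 10^{-6}$)
$q = \frac{1160440351988768}{14329}$ ($q = - \frac{211663}{- \frac{14329}{5482490336}} = \left(-211663\right) \left(- \frac{5482490336}{14329}\right) = \frac{1160440351988768}{14329} \approx 8.0985 \cdot 10^{10}$)
$\frac{1}{q + E{\left(- \frac{10}{-348} + \frac{372}{-151} \right)}} = \frac{1}{\frac{1160440351988768}{14329} + 925} = \frac{1}{\frac{1160440365243093}{14329}} = \frac{14329}{1160440365243093}$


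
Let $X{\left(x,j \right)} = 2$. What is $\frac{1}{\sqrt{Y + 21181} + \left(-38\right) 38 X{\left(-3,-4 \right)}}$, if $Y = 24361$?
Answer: $- \frac{1444}{4147501} - \frac{\sqrt{45542}}{8295002} \approx -0.00037389$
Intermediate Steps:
$\frac{1}{\sqrt{Y + 21181} + \left(-38\right) 38 X{\left(-3,-4 \right)}} = \frac{1}{\sqrt{24361 + 21181} + \left(-38\right) 38 \cdot 2} = \frac{1}{\sqrt{45542} - 2888} = \frac{1}{-2888 + \sqrt{45542}}$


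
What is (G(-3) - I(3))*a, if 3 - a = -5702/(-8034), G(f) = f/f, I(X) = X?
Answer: -18400/4017 ≈ -4.5805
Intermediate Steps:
G(f) = 1
a = 9200/4017 (a = 3 - (-5702)/(-8034) = 3 - (-5702)*(-1)/8034 = 3 - 1*2851/4017 = 3 - 2851/4017 = 9200/4017 ≈ 2.2903)
(G(-3) - I(3))*a = (1 - 1*3)*(9200/4017) = (1 - 3)*(9200/4017) = -2*9200/4017 = -18400/4017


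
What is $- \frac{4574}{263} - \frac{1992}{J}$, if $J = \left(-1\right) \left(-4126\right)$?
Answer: $- \frac{9698110}{542569} \approx -17.874$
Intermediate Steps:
$J = 4126$
$- \frac{4574}{263} - \frac{1992}{J} = - \frac{4574}{263} - \frac{1992}{4126} = \left(-4574\right) \frac{1}{263} - \frac{996}{2063} = - \frac{4574}{263} - \frac{996}{2063} = - \frac{9698110}{542569}$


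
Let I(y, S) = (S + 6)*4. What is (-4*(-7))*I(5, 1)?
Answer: 784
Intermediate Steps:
I(y, S) = 24 + 4*S (I(y, S) = (6 + S)*4 = 24 + 4*S)
(-4*(-7))*I(5, 1) = (-4*(-7))*(24 + 4*1) = 28*(24 + 4) = 28*28 = 784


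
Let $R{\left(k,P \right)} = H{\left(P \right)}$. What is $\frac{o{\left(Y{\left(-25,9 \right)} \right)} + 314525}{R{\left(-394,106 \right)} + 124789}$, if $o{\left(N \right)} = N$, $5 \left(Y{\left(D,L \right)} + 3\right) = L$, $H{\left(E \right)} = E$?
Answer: $\frac{1572619}{624475} \approx 2.5183$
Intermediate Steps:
$Y{\left(D,L \right)} = -3 + \frac{L}{5}$
$R{\left(k,P \right)} = P$
$\frac{o{\left(Y{\left(-25,9 \right)} \right)} + 314525}{R{\left(-394,106 \right)} + 124789} = \frac{\left(-3 + \frac{1}{5} \cdot 9\right) + 314525}{106 + 124789} = \frac{\left(-3 + \frac{9}{5}\right) + 314525}{124895} = \left(- \frac{6}{5} + 314525\right) \frac{1}{124895} = \frac{1572619}{5} \cdot \frac{1}{124895} = \frac{1572619}{624475}$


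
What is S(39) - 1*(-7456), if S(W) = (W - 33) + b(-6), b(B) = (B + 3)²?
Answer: 7471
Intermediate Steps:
b(B) = (3 + B)²
S(W) = -24 + W (S(W) = (W - 33) + (3 - 6)² = (-33 + W) + (-3)² = (-33 + W) + 9 = -24 + W)
S(39) - 1*(-7456) = (-24 + 39) - 1*(-7456) = 15 + 7456 = 7471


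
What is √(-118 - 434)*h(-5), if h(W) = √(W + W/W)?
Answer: -4*√138 ≈ -46.989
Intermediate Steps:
h(W) = √(1 + W) (h(W) = √(W + 1) = √(1 + W))
√(-118 - 434)*h(-5) = √(-118 - 434)*√(1 - 5) = √(-552)*√(-4) = (2*I*√138)*(2*I) = -4*√138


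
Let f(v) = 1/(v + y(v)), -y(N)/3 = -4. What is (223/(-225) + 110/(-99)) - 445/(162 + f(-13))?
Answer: -176278/36225 ≈ -4.8662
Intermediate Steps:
y(N) = 12 (y(N) = -3*(-4) = 12)
f(v) = 1/(12 + v) (f(v) = 1/(v + 12) = 1/(12 + v))
(223/(-225) + 110/(-99)) - 445/(162 + f(-13)) = (223/(-225) + 110/(-99)) - 445/(162 + 1/(12 - 13)) = (223*(-1/225) + 110*(-1/99)) - 445/(162 + 1/(-1)) = (-223/225 - 10/9) - 445/(162 - 1) = -473/225 - 445/161 = -176278/36225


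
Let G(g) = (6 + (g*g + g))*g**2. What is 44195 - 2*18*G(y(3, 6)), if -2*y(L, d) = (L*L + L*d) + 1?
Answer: -1282333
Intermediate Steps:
y(L, d) = -1/2 - L**2/2 - L*d/2 (y(L, d) = -((L*L + L*d) + 1)/2 = -((L**2 + L*d) + 1)/2 = -(1 + L**2 + L*d)/2 = -1/2 - L**2/2 - L*d/2)
G(g) = g**2*(6 + g + g**2) (G(g) = (6 + (g**2 + g))*g**2 = (6 + (g + g**2))*g**2 = (6 + g + g**2)*g**2 = g**2*(6 + g + g**2))
44195 - 2*18*G(y(3, 6)) = 44195 - 2*18*(-1/2 - 1/2*3**2 - 1/2*3*6)**2*(6 + (-1/2 - 1/2*3**2 - 1/2*3*6) + (-1/2 - 1/2*3**2 - 1/2*3*6)**2) = 44195 - 36*(-1/2 - 1/2*9 - 9)**2*(6 + (-1/2 - 1/2*9 - 9) + (-1/2 - 1/2*9 - 9)**2) = 44195 - 36*(-1/2 - 9/2 - 9)**2*(6 + (-1/2 - 9/2 - 9) + (-1/2 - 9/2 - 9)**2) = 44195 - 36*(-14)**2*(6 - 14 + (-14)**2) = 44195 - 36*196*(6 - 14 + 196) = 44195 - 36*196*188 = 44195 - 36*36848 = 44195 - 1*1326528 = 44195 - 1326528 = -1282333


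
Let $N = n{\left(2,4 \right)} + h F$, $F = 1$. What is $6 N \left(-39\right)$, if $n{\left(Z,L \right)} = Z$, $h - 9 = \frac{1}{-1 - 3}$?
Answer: $- \frac{5031}{2} \approx -2515.5$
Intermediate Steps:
$h = \frac{35}{4}$ ($h = 9 + \frac{1}{-1 - 3} = 9 + \frac{1}{-4} = 9 - \frac{1}{4} = \frac{35}{4} \approx 8.75$)
$N = \frac{43}{4}$ ($N = 2 + \frac{35}{4} \cdot 1 = 2 + \frac{35}{4} = \frac{43}{4} \approx 10.75$)
$6 N \left(-39\right) = 6 \cdot \frac{43}{4} \left(-39\right) = \frac{129}{2} \left(-39\right) = - \frac{5031}{2}$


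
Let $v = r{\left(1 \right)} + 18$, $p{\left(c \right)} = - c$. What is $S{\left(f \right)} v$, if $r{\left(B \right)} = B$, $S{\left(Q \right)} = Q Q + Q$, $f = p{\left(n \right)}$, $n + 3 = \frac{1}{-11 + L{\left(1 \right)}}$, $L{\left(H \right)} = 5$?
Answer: $\frac{9025}{36} \approx 250.69$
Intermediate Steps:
$n = - \frac{19}{6}$ ($n = -3 + \frac{1}{-11 + 5} = -3 + \frac{1}{-6} = -3 - \frac{1}{6} = - \frac{19}{6} \approx -3.1667$)
$f = \frac{19}{6}$ ($f = \left(-1\right) \left(- \frac{19}{6}\right) = \frac{19}{6} \approx 3.1667$)
$S{\left(Q \right)} = Q + Q^{2}$ ($S{\left(Q \right)} = Q^{2} + Q = Q + Q^{2}$)
$v = 19$ ($v = 1 + 18 = 19$)
$S{\left(f \right)} v = \frac{19 \left(1 + \frac{19}{6}\right)}{6} \cdot 19 = \frac{19}{6} \cdot \frac{25}{6} \cdot 19 = \frac{475}{36} \cdot 19 = \frac{9025}{36}$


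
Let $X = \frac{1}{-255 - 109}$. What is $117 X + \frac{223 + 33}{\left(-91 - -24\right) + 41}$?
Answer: $- \frac{3701}{364} \approx -10.168$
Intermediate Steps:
$X = - \frac{1}{364}$ ($X = \frac{1}{-364} = - \frac{1}{364} \approx -0.0027473$)
$117 X + \frac{223 + 33}{\left(-91 - -24\right) + 41} = 117 \left(- \frac{1}{364}\right) + \frac{223 + 33}{\left(-91 - -24\right) + 41} = - \frac{9}{28} + \frac{256}{\left(-91 + 24\right) + 41} = - \frac{9}{28} + \frac{256}{-67 + 41} = - \frac{9}{28} + \frac{256}{-26} = - \frac{9}{28} + 256 \left(- \frac{1}{26}\right) = - \frac{9}{28} - \frac{128}{13} = - \frac{3701}{364}$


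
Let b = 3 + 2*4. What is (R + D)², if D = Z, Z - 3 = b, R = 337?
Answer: 123201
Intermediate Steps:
b = 11 (b = 3 + 8 = 11)
Z = 14 (Z = 3 + 11 = 14)
D = 14
(R + D)² = (337 + 14)² = 351² = 123201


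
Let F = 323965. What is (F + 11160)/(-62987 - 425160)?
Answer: -335125/488147 ≈ -0.68652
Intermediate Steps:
(F + 11160)/(-62987 - 425160) = (323965 + 11160)/(-62987 - 425160) = 335125/(-488147) = 335125*(-1/488147) = -335125/488147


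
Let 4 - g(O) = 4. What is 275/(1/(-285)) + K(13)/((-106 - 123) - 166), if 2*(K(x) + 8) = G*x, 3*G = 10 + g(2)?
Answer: -92874416/1185 ≈ -78375.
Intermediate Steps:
g(O) = 0 (g(O) = 4 - 1*4 = 4 - 4 = 0)
G = 10/3 (G = (10 + 0)/3 = (⅓)*10 = 10/3 ≈ 3.3333)
K(x) = -8 + 5*x/3 (K(x) = -8 + (10*x/3)/2 = -8 + 5*x/3)
275/(1/(-285)) + K(13)/((-106 - 123) - 166) = 275/(1/(-285)) + (-8 + (5/3)*13)/((-106 - 123) - 166) = 275/(-1/285) + (-8 + 65/3)/(-229 - 166) = 275*(-285) + (41/3)/(-395) = -78375 + (41/3)*(-1/395) = -78375 - 41/1185 = -92874416/1185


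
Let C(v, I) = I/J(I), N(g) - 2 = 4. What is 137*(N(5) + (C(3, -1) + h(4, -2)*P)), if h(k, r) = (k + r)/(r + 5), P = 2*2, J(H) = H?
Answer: 3973/3 ≈ 1324.3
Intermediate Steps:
N(g) = 6 (N(g) = 2 + 4 = 6)
P = 4
h(k, r) = (k + r)/(5 + r)
C(v, I) = 1 (C(v, I) = I/I = 1)
137*(N(5) + (C(3, -1) + h(4, -2)*P)) = 137*(6 + (1 + ((4 - 2)/(5 - 2))*4)) = 137*(6 + (1 + (2/3)*4)) = 137*(6 + (1 + 8/3)) = 137*(6 + 11/3) = 137*(29/3) = 3973/3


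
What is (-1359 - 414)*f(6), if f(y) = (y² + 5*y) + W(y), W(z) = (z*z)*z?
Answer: -499986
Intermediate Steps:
W(z) = z³ (W(z) = z²*z = z³)
f(y) = y² + y³ + 5*y (f(y) = (y² + 5*y) + y³ = y² + y³ + 5*y)
(-1359 - 414)*f(6) = (-1359 - 414)*(6*(5 + 6 + 6²)) = -10638*(5 + 6 + 36) = -10638*47 = -1773*282 = -499986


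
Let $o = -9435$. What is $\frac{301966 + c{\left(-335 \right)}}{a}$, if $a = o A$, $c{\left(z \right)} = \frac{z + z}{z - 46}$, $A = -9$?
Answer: $\frac{115049716}{32352615} \approx 3.5561$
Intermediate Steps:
$c{\left(z \right)} = \frac{2 z}{-46 + z}$
$a = 84915$ ($a = \left(-9435\right) \left(-9\right) = 84915$)
$\frac{301966 + c{\left(-335 \right)}}{a} = \frac{301966 + 2 \left(-335\right) \frac{1}{-46 - 335}}{84915} = \left(301966 + 2 \left(-335\right) \frac{1}{-381}\right) \frac{1}{84915} = \left(301966 + 2 \left(-335\right) \left(- \frac{1}{381}\right)\right) \frac{1}{84915} = \left(301966 + \frac{670}{381}\right) \frac{1}{84915} = \frac{115049716}{381} \cdot \frac{1}{84915} = \frac{115049716}{32352615}$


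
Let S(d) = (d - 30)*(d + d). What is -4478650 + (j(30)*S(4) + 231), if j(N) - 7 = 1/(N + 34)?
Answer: -17919513/4 ≈ -4.4799e+6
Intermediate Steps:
j(N) = 7 + 1/(34 + N) (j(N) = 7 + 1/(N + 34) = 7 + 1/(34 + N))
S(d) = 2*d*(-30 + d) (S(d) = (-30 + d)*(2*d) = 2*d*(-30 + d))
-4478650 + (j(30)*S(4) + 231) = -4478650 + (((239 + 7*30)/(34 + 30))*(2*4*(-30 + 4)) + 231) = -4478650 + (((239 + 210)/64)*(2*4*(-26)) + 231) = -4478650 + (((1/64)*449)*(-208) + 231) = -4478650 + ((449/64)*(-208) + 231) = -4478650 + (-5837/4 + 231) = -4478650 - 4913/4 = -17919513/4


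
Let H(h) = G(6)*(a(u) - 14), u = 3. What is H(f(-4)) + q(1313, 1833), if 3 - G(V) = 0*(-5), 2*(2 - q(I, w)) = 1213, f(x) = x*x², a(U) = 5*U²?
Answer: -1023/2 ≈ -511.50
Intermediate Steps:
f(x) = x³
q(I, w) = -1209/2 (q(I, w) = 2 - ½*1213 = 2 - 1213/2 = -1209/2)
G(V) = 3 (G(V) = 3 - 0*(-5) = 3 - 1*0 = 3 + 0 = 3)
H(h) = 93 (H(h) = 3*(5*3² - 14) = 3*(5*9 - 14) = 3*(45 - 14) = 3*31 = 93)
H(f(-4)) + q(1313, 1833) = 93 - 1209/2 = -1023/2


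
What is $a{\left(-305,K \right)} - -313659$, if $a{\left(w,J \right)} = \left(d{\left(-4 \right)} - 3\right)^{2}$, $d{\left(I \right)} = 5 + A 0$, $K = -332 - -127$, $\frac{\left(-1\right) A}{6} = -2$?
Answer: $313663$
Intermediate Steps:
$A = 12$ ($A = \left(-6\right) \left(-2\right) = 12$)
$K = -205$ ($K = -332 + 127 = -205$)
$d{\left(I \right)} = 5$ ($d{\left(I \right)} = 5 + 12 \cdot 0 = 5 + 0 = 5$)
$a{\left(w,J \right)} = 4$ ($a{\left(w,J \right)} = \left(5 - 3\right)^{2} = 2^{2} = 4$)
$a{\left(-305,K \right)} - -313659 = 4 - -313659 = 4 + 313659 = 313663$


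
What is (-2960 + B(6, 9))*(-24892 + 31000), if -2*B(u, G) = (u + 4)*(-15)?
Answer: -17621580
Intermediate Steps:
B(u, G) = 30 + 15*u/2 (B(u, G) = -(u + 4)*(-15)/2 = -(4 + u)*(-15)/2 = -(-60 - 15*u)/2 = 30 + 15*u/2)
(-2960 + B(6, 9))*(-24892 + 31000) = (-2960 + (30 + (15/2)*6))*(-24892 + 31000) = (-2960 + (30 + 45))*6108 = (-2960 + 75)*6108 = -2885*6108 = -17621580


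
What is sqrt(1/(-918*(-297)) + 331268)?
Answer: sqrt(33779266778246)/10098 ≈ 575.56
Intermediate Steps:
sqrt(1/(-918*(-297)) + 331268) = sqrt(1/272646 + 331268) = sqrt(90318895129/272646) = sqrt(33779266778246)/10098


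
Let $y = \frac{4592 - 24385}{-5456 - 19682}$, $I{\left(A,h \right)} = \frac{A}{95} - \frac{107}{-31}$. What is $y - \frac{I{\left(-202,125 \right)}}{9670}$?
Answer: $\frac{140892477334}{178970933675} \approx 0.78724$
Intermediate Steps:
$I{\left(A,h \right)} = \frac{107}{31} + \frac{A}{95}$ ($I{\left(A,h \right)} = A \frac{1}{95} - - \frac{107}{31} = \frac{A}{95} + \frac{107}{31} = \frac{107}{31} + \frac{A}{95}$)
$y = \frac{19793}{25138}$ ($y = - \frac{19793}{-25138} = \left(-19793\right) \left(- \frac{1}{25138}\right) = \frac{19793}{25138} \approx 0.78737$)
$y - \frac{I{\left(-202,125 \right)}}{9670} = \frac{19793}{25138} - \frac{\frac{107}{31} + \frac{1}{95} \left(-202\right)}{9670} = \frac{19793}{25138} - \left(\frac{107}{31} - \frac{202}{95}\right) \frac{1}{9670} = \frac{19793}{25138} - \frac{3903}{2945} \cdot \frac{1}{9670} = \frac{19793}{25138} - \frac{3903}{28478150} = \frac{140892477334}{178970933675}$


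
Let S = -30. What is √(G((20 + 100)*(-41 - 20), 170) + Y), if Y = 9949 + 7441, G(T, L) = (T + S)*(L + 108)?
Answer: I*√2025910 ≈ 1423.3*I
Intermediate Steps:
G(T, L) = (-30 + T)*(108 + L) (G(T, L) = (T - 30)*(L + 108) = (-30 + T)*(108 + L))
Y = 17390
√(G((20 + 100)*(-41 - 20), 170) + Y) = √((-3240 - 30*170 + 108*((20 + 100)*(-41 - 20)) + 170*((20 + 100)*(-41 - 20))) + 17390) = √((-3240 - 5100 + 108*(120*(-61)) + 170*(120*(-61))) + 17390) = √((-3240 - 5100 + 108*(-7320) + 170*(-7320)) + 17390) = √((-3240 - 5100 - 790560 - 1244400) + 17390) = √(-2043300 + 17390) = √(-2025910) = I*√2025910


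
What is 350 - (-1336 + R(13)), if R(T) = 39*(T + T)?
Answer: 672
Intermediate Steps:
R(T) = 78*T (R(T) = 39*(2*T) = 78*T)
350 - (-1336 + R(13)) = 350 - (-1336 + 78*13) = 350 - (-1336 + 1014) = 350 - 1*(-322) = 350 + 322 = 672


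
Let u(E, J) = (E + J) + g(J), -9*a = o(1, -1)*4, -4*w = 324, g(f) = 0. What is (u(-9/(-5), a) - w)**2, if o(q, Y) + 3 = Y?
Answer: 14485636/2025 ≈ 7153.4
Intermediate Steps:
o(q, Y) = -3 + Y
w = -81 (w = -1/4*324 = -81)
a = 16/9 (a = -(-3 - 1)*4/9 = -(-4)*4/9 = -1/9*(-16) = 16/9 ≈ 1.7778)
u(E, J) = E + J (u(E, J) = (E + J) + 0 = E + J)
(u(-9/(-5), a) - w)**2 = ((-9/(-5) + 16/9) - 1*(-81))**2 = ((-9*(-1/5) + 16/9) + 81)**2 = ((9/5 + 16/9) + 81)**2 = (161/45 + 81)**2 = (3806/45)**2 = 14485636/2025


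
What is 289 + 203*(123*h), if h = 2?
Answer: 50227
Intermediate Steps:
289 + 203*(123*h) = 289 + 203*(123*2) = 289 + 203*246 = 289 + 49938 = 50227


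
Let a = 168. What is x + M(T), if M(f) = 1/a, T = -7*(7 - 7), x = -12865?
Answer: -2161319/168 ≈ -12865.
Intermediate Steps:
T = 0 (T = -7*0 = 0)
M(f) = 1/168
x + M(T) = -12865 + 1/168 = -2161319/168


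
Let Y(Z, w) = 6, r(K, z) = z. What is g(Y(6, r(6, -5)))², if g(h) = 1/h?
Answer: 1/36 ≈ 0.027778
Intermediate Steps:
g(Y(6, r(6, -5)))² = (1/6)² = (⅙)² = 1/36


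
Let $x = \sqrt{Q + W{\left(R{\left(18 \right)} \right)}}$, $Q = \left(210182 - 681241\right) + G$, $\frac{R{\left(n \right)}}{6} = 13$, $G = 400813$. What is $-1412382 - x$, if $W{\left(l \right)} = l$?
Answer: $-1412382 - 14 i \sqrt{358} \approx -1.4124 \cdot 10^{6} - 264.89 i$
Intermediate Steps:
$R{\left(n \right)} = 78$ ($R{\left(n \right)} = 6 \cdot 13 = 78$)
$Q = -70246$ ($Q = \left(210182 - 681241\right) + 400813 = -471059 + 400813 = -70246$)
$x = 14 i \sqrt{358}$ ($x = \sqrt{-70246 + 78} = \sqrt{-70168} = 14 i \sqrt{358} \approx 264.89 i$)
$-1412382 - x = -1412382 - 14 i \sqrt{358}$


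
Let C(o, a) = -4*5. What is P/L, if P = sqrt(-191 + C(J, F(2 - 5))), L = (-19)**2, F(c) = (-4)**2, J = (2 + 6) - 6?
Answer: I*sqrt(211)/361 ≈ 0.040238*I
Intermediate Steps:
J = 2 (J = 8 - 6 = 2)
F(c) = 16
C(o, a) = -20
L = 361
P = I*sqrt(211) (P = sqrt(-191 - 20) = sqrt(-211) = I*sqrt(211) ≈ 14.526*I)
P/L = (I*sqrt(211))/361 = (I*sqrt(211))*(1/361) = I*sqrt(211)/361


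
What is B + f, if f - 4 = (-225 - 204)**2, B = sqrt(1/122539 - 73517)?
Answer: 184045 + 23*I*sqrt(2086799712442)/122539 ≈ 1.8405e+5 + 271.14*I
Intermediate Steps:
B = 23*I*sqrt(2086799712442)/122539 (B = sqrt(1/122539 - 73517) = sqrt(-9008699662/122539) = 23*I*sqrt(2086799712442)/122539 ≈ 271.14*I)
f = 184045 (f = 4 + (-225 - 204)**2 = 4 + (-429)**2 = 4 + 184041 = 184045)
B + f = 23*I*sqrt(2086799712442)/122539 + 184045 = 184045 + 23*I*sqrt(2086799712442)/122539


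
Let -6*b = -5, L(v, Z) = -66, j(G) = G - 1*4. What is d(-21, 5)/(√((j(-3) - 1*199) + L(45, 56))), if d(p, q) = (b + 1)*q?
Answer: -55*I*√17/408 ≈ -0.55581*I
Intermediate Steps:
j(G) = -4 + G (j(G) = G - 4 = -4 + G)
b = ⅚ (b = -⅙*(-5) = ⅚ ≈ 0.83333)
d(p, q) = 11*q/6 (d(p, q) = (⅚ + 1)*q = 11*q/6)
d(-21, 5)/(√((j(-3) - 1*199) + L(45, 56))) = ((11/6)*5)/(√(((-4 - 3) - 1*199) - 66)) = 55/(6*(√((-7 - 199) - 66))) = 55/(6*(√(-206 - 66))) = 55/(6*(√(-272))) = 55/(6*((4*I*√17))) = 55*(-I*√17/68)/6 = -55*I*√17/408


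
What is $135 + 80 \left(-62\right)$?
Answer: $-4825$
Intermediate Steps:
$135 + 80 \left(-62\right) = 135 - 4960 = -4825$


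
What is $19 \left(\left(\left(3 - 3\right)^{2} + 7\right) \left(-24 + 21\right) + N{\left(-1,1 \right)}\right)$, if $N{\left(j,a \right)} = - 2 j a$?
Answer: $-361$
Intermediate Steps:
$N{\left(j,a \right)} = - 2 a j$
$19 \left(\left(\left(3 - 3\right)^{2} + 7\right) \left(-24 + 21\right) + N{\left(-1,1 \right)}\right) = 19 \left(\left(\left(3 - 3\right)^{2} + 7\right) \left(-24 + 21\right) - 2 \left(-1\right)\right) = 19 \left(\left(0^{2} + 7\right) \left(-3\right) + 2\right) = 19 \left(\left(0 + 7\right) \left(-3\right) + 2\right) = 19 \left(7 \left(-3\right) + 2\right) = 19 \left(-21 + 2\right) = 19 \left(-19\right) = -361$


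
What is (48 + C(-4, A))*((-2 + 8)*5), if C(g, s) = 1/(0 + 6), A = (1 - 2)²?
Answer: 1445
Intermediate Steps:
A = 1 (A = (-1)² = 1)
C(g, s) = ⅙ (C(g, s) = 1/6 = ⅙)
(48 + C(-4, A))*((-2 + 8)*5) = (48 + ⅙)*((-2 + 8)*5) = 289*(6*5)/6 = (289/6)*30 = 1445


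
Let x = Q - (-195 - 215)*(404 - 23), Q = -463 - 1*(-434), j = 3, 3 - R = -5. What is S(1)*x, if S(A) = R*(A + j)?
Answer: 4997792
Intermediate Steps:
R = 8 (R = 3 - 1*(-5) = 3 + 5 = 8)
S(A) = 24 + 8*A (S(A) = 8*(A + 3) = 8*(3 + A) = 24 + 8*A)
Q = -29 (Q = -463 + 434 = -29)
x = 156181 (x = -29 - (-195 - 215)*(404 - 23) = -29 - (-410)*381 = -29 - 1*(-156210) = -29 + 156210 = 156181)
S(1)*x = (24 + 8*1)*156181 = (24 + 8)*156181 = 32*156181 = 4997792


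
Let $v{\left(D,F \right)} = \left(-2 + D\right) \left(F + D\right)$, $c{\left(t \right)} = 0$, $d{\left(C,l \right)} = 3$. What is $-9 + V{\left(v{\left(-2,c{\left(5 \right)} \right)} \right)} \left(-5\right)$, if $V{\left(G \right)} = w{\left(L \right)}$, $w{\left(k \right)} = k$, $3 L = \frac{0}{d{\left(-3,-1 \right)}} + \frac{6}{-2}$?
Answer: $-4$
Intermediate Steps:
$L = -1$ ($L = \frac{\frac{0}{3} + \frac{6}{-2}}{3} = \frac{0 \cdot \frac{1}{3} + 6 \left(- \frac{1}{2}\right)}{3} = \frac{0 - 3}{3} = \frac{1}{3} \left(-3\right) = -1$)
$v{\left(D,F \right)} = \left(-2 + D\right) \left(D + F\right)$
$V{\left(G \right)} = -1$
$-9 + V{\left(v{\left(-2,c{\left(5 \right)} \right)} \right)} \left(-5\right) = -9 - -5 = -9 + 5 = -4$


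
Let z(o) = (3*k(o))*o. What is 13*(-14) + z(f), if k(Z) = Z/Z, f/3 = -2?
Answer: -200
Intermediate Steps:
f = -6 (f = 3*(-2) = -6)
k(Z) = 1
z(o) = 3*o (z(o) = (3*1)*o = 3*o)
13*(-14) + z(f) = 13*(-14) + 3*(-6) = -182 - 18 = -200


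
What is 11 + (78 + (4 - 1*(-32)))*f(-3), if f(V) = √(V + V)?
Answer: 11 + 114*I*√6 ≈ 11.0 + 279.24*I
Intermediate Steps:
f(V) = √2*√V (f(V) = √(2*V) = √2*√V)
11 + (78 + (4 - 1*(-32)))*f(-3) = 11 + (78 + (4 - 1*(-32)))*(√2*√(-3)) = 11 + (78 + (4 + 32))*(√2*(I*√3)) = 11 + (78 + 36)*(I*√6) = 11 + 114*(I*√6) = 11 + 114*I*√6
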